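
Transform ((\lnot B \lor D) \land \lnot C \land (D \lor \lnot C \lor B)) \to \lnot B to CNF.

\lnot D \lor C \lor \lnot B

((\lnot B \lor D) \land \lnot C \land (D \lor \lnot C \lor B)) \to \lnot B
⇔ \lnot ((\lnot B \lor D) \land \lnot C \land (D \lor \lnot C \lor B)) \lor \lnot B   [eliminate \to]
⇔ \lnot (\lnot B \lor D) \lor \lnot \lnot C \lor \lnot (D \lor \lnot C \lor B) \lor \lnot B   [De Morgan]
⇔ (\lnot \lnot B \land \lnot D) \lor \lnot \lnot C \lor \lnot (D \lor \lnot C \lor B) \lor \lnot B   [De Morgan]
⇔ (B \land \lnot D) \lor \lnot \lnot C \lor \lnot (D \lor \lnot C \lor B) \lor \lnot B   [double negation]
⇔ (B \land \lnot D) \lor C \lor \lnot (D \lor \lnot C \lor B) \lor \lnot B   [double negation]
⇔ (B \land \lnot D) \lor C \lor (\lnot D \land \lnot \lnot C \land \lnot B) \lor \lnot B   [De Morgan]
⇔ (B \land \lnot D) \lor C \lor (\lnot D \land C \land \lnot B) \lor \lnot B   [double negation]
⇔ (B \lor C \lor \lnot D \lor \lnot B) \land (B \lor C \lor C \lor \lnot B) \land (B \lor C \lor \lnot B \lor \lnot B) \land (\lnot D \lor C \lor \lnot D \lor \lnot B) \land (\lnot D \lor C \lor C \lor \lnot B) \land (\lnot D \lor C \lor \lnot B \lor \lnot B)   [distribute \lor over \land]
⇔ \lnot D \lor C \lor \lnot B   [simplify]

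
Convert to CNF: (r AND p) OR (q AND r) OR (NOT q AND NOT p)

(r OR NOT q) AND (r OR NOT p)

(r AND p) OR (q AND r) OR (NOT q AND NOT p)
= (r OR q OR NOT q) AND (r OR q OR NOT p) AND (r OR r OR NOT q) AND (r OR r OR NOT p) AND (p OR q OR NOT q) AND (p OR q OR NOT p) AND (p OR r OR NOT q) AND (p OR r OR NOT p)   — distribute OR over AND
= (r OR NOT q) AND (r OR NOT p)   — simplify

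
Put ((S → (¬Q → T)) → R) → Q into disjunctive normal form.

(¬S ∧ ¬R) ∨ (T ∧ ¬R) ∨ Q

((S → (¬Q → T)) → R) → Q
≡ ¬((S → (¬Q → T)) → R) ∨ Q   [eliminate →]
≡ ¬(¬(S → (¬Q → T)) ∨ R) ∨ Q   [eliminate →]
≡ ¬(¬(¬S ∨ (¬Q → T)) ∨ R) ∨ Q   [eliminate →]
≡ ¬(¬(¬S ∨ ¬¬Q ∨ T) ∨ R) ∨ Q   [eliminate →]
≡ (¬¬(¬S ∨ ¬¬Q ∨ T) ∧ ¬R) ∨ Q   [De Morgan]
≡ ((¬S ∨ ¬¬Q ∨ T) ∧ ¬R) ∨ Q   [double negation]
≡ ((¬S ∨ Q ∨ T) ∧ ¬R) ∨ Q   [double negation]
≡ (¬S ∧ ¬R) ∨ (Q ∧ ¬R) ∨ (T ∧ ¬R) ∨ Q   [distribute ∧ over ∨]
≡ (¬S ∧ ¬R) ∨ (T ∧ ¬R) ∨ Q   [simplify]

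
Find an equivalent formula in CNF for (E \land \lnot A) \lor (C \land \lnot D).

(E \land \lnot A) \lor (C \land \lnot D)
⇔ (E \lor C) \land (E \lor \lnot D) \land (\lnot A \lor C) \land (\lnot A \lor \lnot D)   [distribute \lor over \land]

(E \lor C) \land (E \lor \lnot D) \land (\lnot A \lor C) \land (\lnot A \lor \lnot D)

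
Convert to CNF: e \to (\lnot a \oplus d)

e \to (\lnot a \oplus d)
≡ \lnot e \lor (\lnot a \oplus d)
≡ \lnot e \lor ((\lnot a \lor d) \land \lnot (\lnot a \land d))
≡ \lnot e \lor ((\lnot a \lor d) \land (\lnot \lnot a \lor \lnot d))
≡ \lnot e \lor ((\lnot a \lor d) \land (a \lor \lnot d))
≡ (\lnot e \lor \lnot a \lor d) \land (\lnot e \lor a \lor \lnot d)

(\lnot e \lor \lnot a \lor d) \land (\lnot e \lor a \lor \lnot d)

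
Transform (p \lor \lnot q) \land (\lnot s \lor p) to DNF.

p \lor (\lnot q \land \lnot s)

(p \lor \lnot q) \land (\lnot s \lor p)
≡ (p \land \lnot s) \lor (p \land p) \lor (\lnot q \land \lnot s) \lor (\lnot q \land p)
≡ p \lor (\lnot q \land \lnot s)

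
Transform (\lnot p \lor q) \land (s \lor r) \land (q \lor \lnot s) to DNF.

(\lnot p \land r \land \lnot s) \lor (q \land s) \lor (q \land r)

(\lnot p \lor q) \land (s \lor r) \land (q \lor \lnot s)
= (\lnot p \land s \land q) \lor (\lnot p \land s \land \lnot s) \lor (\lnot p \land r \land q) \lor (\lnot p \land r \land \lnot s) \lor (q \land s \land q) \lor (q \land s \land \lnot s) \lor (q \land r \land q) \lor (q \land r \land \lnot s)   [distribute \land over \lor]
= (\lnot p \land r \land \lnot s) \lor (q \land s) \lor (q \land r)   [simplify]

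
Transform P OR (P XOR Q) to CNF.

P OR Q

P OR (P XOR Q)
= P OR ((P OR Q) AND NOT (P AND Q))
= P OR ((P OR Q) AND (NOT P OR NOT Q))
= (P OR P OR Q) AND (P OR NOT P OR NOT Q)
= P OR Q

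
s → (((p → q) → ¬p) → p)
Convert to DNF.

s → (((p → q) → ¬p) → p)
≡ ¬s ∨ (((p → q) → ¬p) → p)   [eliminate →]
≡ ¬s ∨ ¬((p → q) → ¬p) ∨ p   [eliminate →]
≡ ¬s ∨ ¬(¬(p → q) ∨ ¬p) ∨ p   [eliminate →]
≡ ¬s ∨ ¬(¬(¬p ∨ q) ∨ ¬p) ∨ p   [eliminate →]
≡ ¬s ∨ (¬¬(¬p ∨ q) ∧ ¬¬p) ∨ p   [De Morgan]
≡ ¬s ∨ ((¬p ∨ q) ∧ ¬¬p) ∨ p   [double negation]
≡ ¬s ∨ ((¬p ∨ q) ∧ p) ∨ p   [double negation]
≡ ¬s ∨ (¬p ∧ p) ∨ (q ∧ p) ∨ p   [distribute ∧ over ∨]
≡ ¬s ∨ p   [simplify]

¬s ∨ p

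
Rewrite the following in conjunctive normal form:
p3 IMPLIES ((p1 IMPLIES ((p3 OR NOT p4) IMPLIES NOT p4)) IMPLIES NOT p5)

(NOT p3 OR p1 OR NOT p5) AND (NOT p3 OR p4 OR NOT p5)

p3 IMPLIES ((p1 IMPLIES ((p3 OR NOT p4) IMPLIES NOT p4)) IMPLIES NOT p5)
⇔ NOT p3 OR ((p1 IMPLIES ((p3 OR NOT p4) IMPLIES NOT p4)) IMPLIES NOT p5)   [eliminate IMPLIES]
⇔ NOT p3 OR NOT (p1 IMPLIES ((p3 OR NOT p4) IMPLIES NOT p4)) OR NOT p5   [eliminate IMPLIES]
⇔ NOT p3 OR NOT (NOT p1 OR ((p3 OR NOT p4) IMPLIES NOT p4)) OR NOT p5   [eliminate IMPLIES]
⇔ NOT p3 OR NOT (NOT p1 OR NOT (p3 OR NOT p4) OR NOT p4) OR NOT p5   [eliminate IMPLIES]
⇔ NOT p3 OR (NOT NOT p1 AND NOT NOT (p3 OR NOT p4) AND NOT NOT p4) OR NOT p5   [De Morgan]
⇔ NOT p3 OR (p1 AND NOT NOT (p3 OR NOT p4) AND NOT NOT p4) OR NOT p5   [double negation]
⇔ NOT p3 OR (p1 AND (p3 OR NOT p4) AND NOT NOT p4) OR NOT p5   [double negation]
⇔ NOT p3 OR (p1 AND (p3 OR NOT p4) AND p4) OR NOT p5   [double negation]
⇔ (NOT p3 OR p1 OR NOT p5) AND (NOT p3 OR p3 OR NOT p4 OR NOT p5) AND (NOT p3 OR p4 OR NOT p5)   [distribute OR over AND]
⇔ (NOT p3 OR p1 OR NOT p5) AND (NOT p3 OR p4 OR NOT p5)   [simplify]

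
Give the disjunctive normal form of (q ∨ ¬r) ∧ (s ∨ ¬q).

(q ∨ ¬r) ∧ (s ∨ ¬q)
≡ (q ∧ s) ∨ (q ∧ ¬q) ∨ (¬r ∧ s) ∨ (¬r ∧ ¬q)   (distribute ∧ over ∨)
≡ (q ∧ s) ∨ (¬r ∧ s) ∨ (¬r ∧ ¬q)   (simplify)

(q ∧ s) ∨ (¬r ∧ s) ∨ (¬r ∧ ¬q)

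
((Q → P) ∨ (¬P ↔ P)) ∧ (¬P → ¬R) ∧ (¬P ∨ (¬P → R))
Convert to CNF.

((Q → P) ∨ (¬P ↔ P)) ∧ (¬P → ¬R) ∧ (¬P ∨ (¬P → R))
≡ (¬Q ∨ P ∨ (¬P ↔ P)) ∧ (¬P → ¬R) ∧ (¬P ∨ (¬P → R))   [eliminate →]
≡ (¬Q ∨ P ∨ ((¬P → P) ∧ (P → ¬P))) ∧ (¬P → ¬R) ∧ (¬P ∨ (¬P → R))   [eliminate ↔]
≡ (¬Q ∨ P ∨ ((¬¬P ∨ P) ∧ (P → ¬P))) ∧ (¬P → ¬R) ∧ (¬P ∨ (¬P → R))   [eliminate →]
≡ (¬Q ∨ P ∨ ((¬¬P ∨ P) ∧ (¬P ∨ ¬P))) ∧ (¬P → ¬R) ∧ (¬P ∨ (¬P → R))   [eliminate →]
≡ (¬Q ∨ P ∨ ((¬¬P ∨ P) ∧ (¬P ∨ ¬P))) ∧ (¬¬P ∨ ¬R) ∧ (¬P ∨ (¬P → R))   [eliminate →]
≡ (¬Q ∨ P ∨ ((¬¬P ∨ P) ∧ (¬P ∨ ¬P))) ∧ (¬¬P ∨ ¬R) ∧ (¬P ∨ ¬¬P ∨ R)   [eliminate →]
≡ (¬Q ∨ P ∨ ((P ∨ P) ∧ (¬P ∨ ¬P))) ∧ (¬¬P ∨ ¬R) ∧ (¬P ∨ ¬¬P ∨ R)   [double negation]
≡ (¬Q ∨ P ∨ ((P ∨ P) ∧ (¬P ∨ ¬P))) ∧ (P ∨ ¬R) ∧ (¬P ∨ ¬¬P ∨ R)   [double negation]
≡ (¬Q ∨ P ∨ ((P ∨ P) ∧ (¬P ∨ ¬P))) ∧ (P ∨ ¬R) ∧ (¬P ∨ P ∨ R)   [double negation]
≡ (¬Q ∨ P ∨ P ∨ P) ∧ (¬Q ∨ P ∨ ¬P ∨ ¬P) ∧ (P ∨ ¬R) ∧ (¬P ∨ P ∨ R)   [distribute ∨ over ∧]
≡ (¬Q ∨ P) ∧ (P ∨ ¬R)   [simplify]

(¬Q ∨ P) ∧ (P ∨ ¬R)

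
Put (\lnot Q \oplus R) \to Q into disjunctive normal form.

(\lnot Q \oplus R) \to Q
≡ \lnot (\lnot Q \oplus R) \lor Q   [eliminate \to]
≡ \lnot ((\lnot Q \land \lnot R) \lor (\lnot \lnot Q \land R)) \lor Q   [expand \oplus]
≡ (\lnot (\lnot Q \land \lnot R) \land \lnot (\lnot \lnot Q \land R)) \lor Q   [De Morgan]
≡ ((\lnot \lnot Q \lor \lnot \lnot R) \land \lnot (\lnot \lnot Q \land R)) \lor Q   [De Morgan]
≡ ((Q \lor \lnot \lnot R) \land \lnot (\lnot \lnot Q \land R)) \lor Q   [double negation]
≡ ((Q \lor R) \land \lnot (\lnot \lnot Q \land R)) \lor Q   [double negation]
≡ ((Q \lor R) \land (\lnot \lnot \lnot Q \lor \lnot R)) \lor Q   [De Morgan]
≡ ((Q \lor R) \land (\lnot Q \lor \lnot R)) \lor Q   [double negation]
≡ (Q \land \lnot Q) \lor (Q \land \lnot R) \lor (R \land \lnot Q) \lor (R \land \lnot R) \lor Q   [distribute \land over \lor]
≡ (R \land \lnot Q) \lor Q   [simplify]

(R \land \lnot Q) \lor Q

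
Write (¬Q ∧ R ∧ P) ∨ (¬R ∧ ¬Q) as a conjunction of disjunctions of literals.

(¬Q ∧ R ∧ P) ∨ (¬R ∧ ¬Q)
⇔ (¬Q ∨ ¬R) ∧ (¬Q ∨ ¬Q) ∧ (R ∨ ¬R) ∧ (R ∨ ¬Q) ∧ (P ∨ ¬R) ∧ (P ∨ ¬Q)   (distribute ∨ over ∧)
⇔ ¬Q ∧ (P ∨ ¬R)   (simplify)

¬Q ∧ (P ∨ ¬R)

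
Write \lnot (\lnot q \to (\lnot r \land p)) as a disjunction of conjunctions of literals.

\lnot (\lnot q \to (\lnot r \land p))
= \lnot (\lnot \lnot q \lor (\lnot r \land p))   [eliminate \to]
= \lnot \lnot \lnot q \land \lnot (\lnot r \land p)   [De Morgan]
= \lnot q \land \lnot (\lnot r \land p)   [double negation]
= \lnot q \land (\lnot \lnot r \lor \lnot p)   [De Morgan]
= \lnot q \land (r \lor \lnot p)   [double negation]
= (\lnot q \land r) \lor (\lnot q \land \lnot p)   [distribute \land over \lor]

(\lnot q \land r) \lor (\lnot q \land \lnot p)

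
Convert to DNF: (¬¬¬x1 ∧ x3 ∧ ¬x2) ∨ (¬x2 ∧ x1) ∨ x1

(¬x1 ∧ x3 ∧ ¬x2) ∨ x1

(¬¬¬x1 ∧ x3 ∧ ¬x2) ∨ (¬x2 ∧ x1) ∨ x1
≡ (¬x1 ∧ x3 ∧ ¬x2) ∨ (¬x2 ∧ x1) ∨ x1   [double negation]
≡ (¬x1 ∧ x3 ∧ ¬x2) ∨ x1   [simplify]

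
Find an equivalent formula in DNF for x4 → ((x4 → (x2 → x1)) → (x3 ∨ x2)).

x4 → ((x4 → (x2 → x1)) → (x3 ∨ x2))
≡ ¬x4 ∨ ((x4 → (x2 → x1)) → (x3 ∨ x2))   [eliminate →]
≡ ¬x4 ∨ ¬(x4 → (x2 → x1)) ∨ x3 ∨ x2   [eliminate →]
≡ ¬x4 ∨ ¬(¬x4 ∨ (x2 → x1)) ∨ x3 ∨ x2   [eliminate →]
≡ ¬x4 ∨ ¬(¬x4 ∨ ¬x2 ∨ x1) ∨ x3 ∨ x2   [eliminate →]
≡ ¬x4 ∨ (¬¬x4 ∧ ¬¬x2 ∧ ¬x1) ∨ x3 ∨ x2   [De Morgan]
≡ ¬x4 ∨ (x4 ∧ ¬¬x2 ∧ ¬x1) ∨ x3 ∨ x2   [double negation]
≡ ¬x4 ∨ (x4 ∧ x2 ∧ ¬x1) ∨ x3 ∨ x2   [double negation]
≡ ¬x4 ∨ x3 ∨ x2   [simplify]

¬x4 ∨ x3 ∨ x2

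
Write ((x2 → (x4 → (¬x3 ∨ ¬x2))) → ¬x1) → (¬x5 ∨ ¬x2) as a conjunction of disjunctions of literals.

((x2 → (x4 → (¬x3 ∨ ¬x2))) → ¬x1) → (¬x5 ∨ ¬x2)
≡ ¬((x2 → (x4 → (¬x3 ∨ ¬x2))) → ¬x1) ∨ ¬x5 ∨ ¬x2   [eliminate →]
≡ ¬(¬(x2 → (x4 → (¬x3 ∨ ¬x2))) ∨ ¬x1) ∨ ¬x5 ∨ ¬x2   [eliminate →]
≡ ¬(¬(¬x2 ∨ (x4 → (¬x3 ∨ ¬x2))) ∨ ¬x1) ∨ ¬x5 ∨ ¬x2   [eliminate →]
≡ ¬(¬(¬x2 ∨ ¬x4 ∨ ¬x3 ∨ ¬x2) ∨ ¬x1) ∨ ¬x5 ∨ ¬x2   [eliminate →]
≡ (¬¬(¬x2 ∨ ¬x4 ∨ ¬x3 ∨ ¬x2) ∧ ¬¬x1) ∨ ¬x5 ∨ ¬x2   [De Morgan]
≡ ((¬x2 ∨ ¬x4 ∨ ¬x3 ∨ ¬x2) ∧ ¬¬x1) ∨ ¬x5 ∨ ¬x2   [double negation]
≡ ((¬x2 ∨ ¬x4 ∨ ¬x3 ∨ ¬x2) ∧ x1) ∨ ¬x5 ∨ ¬x2   [double negation]
≡ (¬x2 ∨ ¬x4 ∨ ¬x3 ∨ ¬x2 ∨ ¬x5 ∨ ¬x2) ∧ (x1 ∨ ¬x5 ∨ ¬x2)   [distribute ∨ over ∧]
≡ (¬x2 ∨ ¬x4 ∨ ¬x3 ∨ ¬x5) ∧ (x1 ∨ ¬x5 ∨ ¬x2)   [simplify]

(¬x2 ∨ ¬x4 ∨ ¬x3 ∨ ¬x5) ∧ (x1 ∨ ¬x5 ∨ ¬x2)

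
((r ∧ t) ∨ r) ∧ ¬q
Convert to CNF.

r ∧ ¬q

((r ∧ t) ∨ r) ∧ ¬q
= (r ∨ r) ∧ (t ∨ r) ∧ ¬q   (distribute ∨ over ∧)
= r ∧ ¬q   (simplify)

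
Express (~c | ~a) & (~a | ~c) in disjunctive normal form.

~c | ~a

(~c | ~a) & (~a | ~c)
≡ (~c & ~a) | (~c & ~c) | (~a & ~a) | (~a & ~c)   [distribute & over |]
≡ ~c | ~a   [simplify]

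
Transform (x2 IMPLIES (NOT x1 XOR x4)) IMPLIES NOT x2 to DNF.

(x2 IMPLIES (NOT x1 XOR x4)) IMPLIES NOT x2
≡ NOT (x2 IMPLIES (NOT x1 XOR x4)) OR NOT x2   [eliminate IMPLIES]
≡ NOT (NOT x2 OR (NOT x1 XOR x4)) OR NOT x2   [eliminate IMPLIES]
≡ NOT (NOT x2 OR (NOT x1 AND NOT x4) OR (NOT NOT x1 AND x4)) OR NOT x2   [expand XOR]
≡ (NOT NOT x2 AND NOT (NOT x1 AND NOT x4) AND NOT (NOT NOT x1 AND x4)) OR NOT x2   [De Morgan]
≡ (x2 AND NOT (NOT x1 AND NOT x4) AND NOT (NOT NOT x1 AND x4)) OR NOT x2   [double negation]
≡ (x2 AND (NOT NOT x1 OR NOT NOT x4) AND NOT (NOT NOT x1 AND x4)) OR NOT x2   [De Morgan]
≡ (x2 AND (x1 OR NOT NOT x4) AND NOT (NOT NOT x1 AND x4)) OR NOT x2   [double negation]
≡ (x2 AND (x1 OR x4) AND NOT (NOT NOT x1 AND x4)) OR NOT x2   [double negation]
≡ (x2 AND (x1 OR x4) AND (NOT NOT NOT x1 OR NOT x4)) OR NOT x2   [De Morgan]
≡ (x2 AND (x1 OR x4) AND (NOT x1 OR NOT x4)) OR NOT x2   [double negation]
≡ (x2 AND x1 AND NOT x1) OR (x2 AND x1 AND NOT x4) OR (x2 AND x4 AND NOT x1) OR (x2 AND x4 AND NOT x4) OR NOT x2   [distribute AND over OR]
≡ (x2 AND x1 AND NOT x4) OR (x2 AND x4 AND NOT x1) OR NOT x2   [simplify]

(x2 AND x1 AND NOT x4) OR (x2 AND x4 AND NOT x1) OR NOT x2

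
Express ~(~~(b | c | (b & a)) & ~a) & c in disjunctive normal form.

~(~~(b | c | (b & a)) & ~a) & c
≡ (~~~(b | c | (b & a)) | ~~a) & c   [De Morgan]
≡ (~(b | c | (b & a)) | ~~a) & c   [double negation]
≡ ((~b & ~c & ~(b & a)) | ~~a) & c   [De Morgan]
≡ ((~b & ~c & (~b | ~a)) | ~~a) & c   [De Morgan]
≡ ((~b & ~c & (~b | ~a)) | a) & c   [double negation]
≡ (~b & ~c & ~b & c) | (~b & ~c & ~a & c) | (a & c)   [distribute & over |]
≡ a & c   [simplify]

a & c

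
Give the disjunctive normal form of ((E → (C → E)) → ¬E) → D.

E ∨ D

((E → (C → E)) → ¬E) → D
= ¬((E → (C → E)) → ¬E) ∨ D   [eliminate →]
= ¬(¬(E → (C → E)) ∨ ¬E) ∨ D   [eliminate →]
= ¬(¬(¬E ∨ (C → E)) ∨ ¬E) ∨ D   [eliminate →]
= ¬(¬(¬E ∨ ¬C ∨ E) ∨ ¬E) ∨ D   [eliminate →]
= (¬¬(¬E ∨ ¬C ∨ E) ∧ ¬¬E) ∨ D   [De Morgan]
= ((¬E ∨ ¬C ∨ E) ∧ ¬¬E) ∨ D   [double negation]
= ((¬E ∨ ¬C ∨ E) ∧ E) ∨ D   [double negation]
= (¬E ∧ E) ∨ (¬C ∧ E) ∨ (E ∧ E) ∨ D   [distribute ∧ over ∨]
= E ∨ D   [simplify]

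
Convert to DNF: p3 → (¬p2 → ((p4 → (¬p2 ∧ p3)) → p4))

p3 → (¬p2 → ((p4 → (¬p2 ∧ p3)) → p4))
≡ ¬p3 ∨ (¬p2 → ((p4 → (¬p2 ∧ p3)) → p4))   [eliminate →]
≡ ¬p3 ∨ ¬¬p2 ∨ ((p4 → (¬p2 ∧ p3)) → p4)   [eliminate →]
≡ ¬p3 ∨ ¬¬p2 ∨ ¬(p4 → (¬p2 ∧ p3)) ∨ p4   [eliminate →]
≡ ¬p3 ∨ ¬¬p2 ∨ ¬(¬p4 ∨ (¬p2 ∧ p3)) ∨ p4   [eliminate →]
≡ ¬p3 ∨ p2 ∨ ¬(¬p4 ∨ (¬p2 ∧ p3)) ∨ p4   [double negation]
≡ ¬p3 ∨ p2 ∨ (¬¬p4 ∧ ¬(¬p2 ∧ p3)) ∨ p4   [De Morgan]
≡ ¬p3 ∨ p2 ∨ (p4 ∧ ¬(¬p2 ∧ p3)) ∨ p4   [double negation]
≡ ¬p3 ∨ p2 ∨ (p4 ∧ (¬¬p2 ∨ ¬p3)) ∨ p4   [De Morgan]
≡ ¬p3 ∨ p2 ∨ (p4 ∧ (p2 ∨ ¬p3)) ∨ p4   [double negation]
≡ ¬p3 ∨ p2 ∨ (p4 ∧ p2) ∨ (p4 ∧ ¬p3) ∨ p4   [distribute ∧ over ∨]
≡ ¬p3 ∨ p2 ∨ p4   [simplify]

¬p3 ∨ p2 ∨ p4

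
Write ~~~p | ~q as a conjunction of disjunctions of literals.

~~~p | ~q
⇔ ~p | ~q

~p | ~q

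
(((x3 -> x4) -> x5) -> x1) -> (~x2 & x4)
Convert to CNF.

(((x3 -> x4) -> x5) -> x1) -> (~x2 & x4)
= ~(((x3 -> x4) -> x5) -> x1) | (~x2 & x4)   [eliminate ->]
= ~(~((x3 -> x4) -> x5) | x1) | (~x2 & x4)   [eliminate ->]
= ~(~(~(x3 -> x4) | x5) | x1) | (~x2 & x4)   [eliminate ->]
= ~(~(~(~x3 | x4) | x5) | x1) | (~x2 & x4)   [eliminate ->]
= (~~(~(~x3 | x4) | x5) & ~x1) | (~x2 & x4)   [De Morgan]
= ((~(~x3 | x4) | x5) & ~x1) | (~x2 & x4)   [double negation]
= (((~~x3 & ~x4) | x5) & ~x1) | (~x2 & x4)   [De Morgan]
= (((x3 & ~x4) | x5) & ~x1) | (~x2 & x4)   [double negation]
= (x3 | x5 | ~x2) & (x3 | x5 | x4) & (~x4 | x5 | ~x2) & (~x4 | x5 | x4) & (~x1 | ~x2) & (~x1 | x4)   [distribute | over &]
= (x3 | x5 | ~x2) & (x3 | x5 | x4) & (~x4 | x5 | ~x2) & (~x1 | ~x2) & (~x1 | x4)   [simplify]

(x3 | x5 | ~x2) & (x3 | x5 | x4) & (~x4 | x5 | ~x2) & (~x1 | ~x2) & (~x1 | x4)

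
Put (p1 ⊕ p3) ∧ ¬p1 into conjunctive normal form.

(p1 ∨ p3) ∧ ¬p1

(p1 ⊕ p3) ∧ ¬p1
⇔ (p1 ∨ p3) ∧ ¬(p1 ∧ p3) ∧ ¬p1
⇔ (p1 ∨ p3) ∧ (¬p1 ∨ ¬p3) ∧ ¬p1
⇔ (p1 ∨ p3) ∧ ¬p1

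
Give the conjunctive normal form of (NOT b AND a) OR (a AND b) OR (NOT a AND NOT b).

NOT b OR a

(NOT b AND a) OR (a AND b) OR (NOT a AND NOT b)
⇔ (NOT b OR a OR NOT a) AND (NOT b OR a OR NOT b) AND (NOT b OR b OR NOT a) AND (NOT b OR b OR NOT b) AND (a OR a OR NOT a) AND (a OR a OR NOT b) AND (a OR b OR NOT a) AND (a OR b OR NOT b)
⇔ NOT b OR a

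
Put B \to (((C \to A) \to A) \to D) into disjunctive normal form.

\lnot B \lor (\lnot C \land \lnot A) \lor D

B \to (((C \to A) \to A) \to D)
≡ \lnot B \lor (((C \to A) \to A) \to D)   [eliminate \to]
≡ \lnot B \lor \lnot ((C \to A) \to A) \lor D   [eliminate \to]
≡ \lnot B \lor \lnot (\lnot (C \to A) \lor A) \lor D   [eliminate \to]
≡ \lnot B \lor \lnot (\lnot (\lnot C \lor A) \lor A) \lor D   [eliminate \to]
≡ \lnot B \lor (\lnot \lnot (\lnot C \lor A) \land \lnot A) \lor D   [De Morgan]
≡ \lnot B \lor ((\lnot C \lor A) \land \lnot A) \lor D   [double negation]
≡ \lnot B \lor (\lnot C \land \lnot A) \lor (A \land \lnot A) \lor D   [distribute \land over \lor]
≡ \lnot B \lor (\lnot C \land \lnot A) \lor D   [simplify]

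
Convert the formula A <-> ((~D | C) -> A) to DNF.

(~A & ~D) | (~A & C) | A

A <-> ((~D | C) -> A)
≡ (A -> ((~D | C) -> A)) & (((~D | C) -> A) -> A)   [eliminate <->]
≡ (~A | ((~D | C) -> A)) & (((~D | C) -> A) -> A)   [eliminate ->]
≡ (~A | ~(~D | C) | A) & (((~D | C) -> A) -> A)   [eliminate ->]
≡ (~A | ~(~D | C) | A) & (~((~D | C) -> A) | A)   [eliminate ->]
≡ (~A | ~(~D | C) | A) & (~(~(~D | C) | A) | A)   [eliminate ->]
≡ (~A | (~~D & ~C) | A) & (~(~(~D | C) | A) | A)   [De Morgan]
≡ (~A | (D & ~C) | A) & (~(~(~D | C) | A) | A)   [double negation]
≡ (~A | (D & ~C) | A) & ((~~(~D | C) & ~A) | A)   [De Morgan]
≡ (~A | (D & ~C) | A) & (((~D | C) & ~A) | A)   [double negation]
≡ (~A & ~D & ~A) | (~A & C & ~A) | (~A & A) | (D & ~C & ~D & ~A) | (D & ~C & C & ~A) | (D & ~C & A) | (A & ~D & ~A) | (A & C & ~A) | (A & A)   [distribute & over |]
≡ (~A & ~D) | (~A & C) | A   [simplify]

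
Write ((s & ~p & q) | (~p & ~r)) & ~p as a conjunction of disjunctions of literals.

(s | ~r) & ~p & (q | ~r)

((s & ~p & q) | (~p & ~r)) & ~p
= (s | ~p) & (s | ~r) & (~p | ~p) & (~p | ~r) & (q | ~p) & (q | ~r) & ~p   — distribute | over &
= (s | ~r) & ~p & (q | ~r)   — simplify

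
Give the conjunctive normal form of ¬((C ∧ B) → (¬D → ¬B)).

C ∧ B ∧ ¬D

¬((C ∧ B) → (¬D → ¬B))
≡ ¬(¬(C ∧ B) ∨ (¬D → ¬B))   [eliminate →]
≡ ¬(¬(C ∧ B) ∨ ¬¬D ∨ ¬B)   [eliminate →]
≡ ¬¬(C ∧ B) ∧ ¬¬¬D ∧ ¬¬B   [De Morgan]
≡ C ∧ B ∧ ¬¬¬D ∧ ¬¬B   [double negation]
≡ C ∧ B ∧ ¬D ∧ ¬¬B   [double negation]
≡ C ∧ B ∧ ¬D ∧ B   [double negation]
≡ C ∧ B ∧ ¬D   [simplify]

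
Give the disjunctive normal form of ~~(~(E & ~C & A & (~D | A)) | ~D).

~E | C | ~A | ~D

~~(~(E & ~C & A & (~D | A)) | ~D)
≡ ~(E & ~C & A & (~D | A)) | ~D   [double negation]
≡ ~E | ~~C | ~A | ~(~D | A) | ~D   [De Morgan]
≡ ~E | C | ~A | ~(~D | A) | ~D   [double negation]
≡ ~E | C | ~A | (~~D & ~A) | ~D   [De Morgan]
≡ ~E | C | ~A | (D & ~A) | ~D   [double negation]
≡ ~E | C | ~A | ~D   [simplify]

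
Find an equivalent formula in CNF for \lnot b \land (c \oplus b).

\lnot b \land (c \lor b)

\lnot b \land (c \oplus b)
= \lnot b \land (c \lor b) \land \lnot (c \land b)   [expand \oplus]
= \lnot b \land (c \lor b) \land (\lnot c \lor \lnot b)   [De Morgan]
= \lnot b \land (c \lor b)   [simplify]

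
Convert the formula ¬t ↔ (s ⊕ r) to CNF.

(t ∨ s ∨ r) ∧ (t ∨ ¬s ∨ ¬r) ∧ (¬s ∨ r ∨ ¬t) ∧ (¬r ∨ s ∨ ¬t)

¬t ↔ (s ⊕ r)
≡ (¬t → (s ⊕ r)) ∧ ((s ⊕ r) → ¬t)   [eliminate ↔]
≡ (¬¬t ∨ (s ⊕ r)) ∧ ((s ⊕ r) → ¬t)   [eliminate →]
≡ (¬¬t ∨ ((s ∨ r) ∧ ¬(s ∧ r))) ∧ ((s ⊕ r) → ¬t)   [expand ⊕]
≡ (¬¬t ∨ ((s ∨ r) ∧ ¬(s ∧ r))) ∧ (¬(s ⊕ r) ∨ ¬t)   [eliminate →]
≡ (¬¬t ∨ ((s ∨ r) ∧ ¬(s ∧ r))) ∧ (¬((s ∨ r) ∧ ¬(s ∧ r)) ∨ ¬t)   [expand ⊕]
≡ (t ∨ ((s ∨ r) ∧ ¬(s ∧ r))) ∧ (¬((s ∨ r) ∧ ¬(s ∧ r)) ∨ ¬t)   [double negation]
≡ (t ∨ ((s ∨ r) ∧ (¬s ∨ ¬r))) ∧ (¬((s ∨ r) ∧ ¬(s ∧ r)) ∨ ¬t)   [De Morgan]
≡ (t ∨ ((s ∨ r) ∧ (¬s ∨ ¬r))) ∧ (¬(s ∨ r) ∨ ¬¬(s ∧ r) ∨ ¬t)   [De Morgan]
≡ (t ∨ ((s ∨ r) ∧ (¬s ∨ ¬r))) ∧ ((¬s ∧ ¬r) ∨ ¬¬(s ∧ r) ∨ ¬t)   [De Morgan]
≡ (t ∨ ((s ∨ r) ∧ (¬s ∨ ¬r))) ∧ ((¬s ∧ ¬r) ∨ (s ∧ r) ∨ ¬t)   [double negation]
≡ (t ∨ s ∨ r) ∧ (t ∨ ¬s ∨ ¬r) ∧ (¬s ∨ s ∨ ¬t) ∧ (¬s ∨ r ∨ ¬t) ∧ (¬r ∨ s ∨ ¬t) ∧ (¬r ∨ r ∨ ¬t)   [distribute ∨ over ∧]
≡ (t ∨ s ∨ r) ∧ (t ∨ ¬s ∨ ¬r) ∧ (¬s ∨ r ∨ ¬t) ∧ (¬r ∨ s ∨ ¬t)   [simplify]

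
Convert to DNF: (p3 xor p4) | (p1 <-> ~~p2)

(p3 & ~p4) | (~p3 & p4) | (~p1 & ~p2) | (p2 & p1)

(p3 xor p4) | (p1 <-> ~~p2)
= (p3 & ~p4) | (~p3 & p4) | (p1 <-> ~~p2)   (expand xor)
= (p3 & ~p4) | (~p3 & p4) | ((p1 -> ~~p2) & (~~p2 -> p1))   (eliminate <->)
= (p3 & ~p4) | (~p3 & p4) | ((~p1 | ~~p2) & (~~p2 -> p1))   (eliminate ->)
= (p3 & ~p4) | (~p3 & p4) | ((~p1 | ~~p2) & (~~~p2 | p1))   (eliminate ->)
= (p3 & ~p4) | (~p3 & p4) | ((~p1 | p2) & (~~~p2 | p1))   (double negation)
= (p3 & ~p4) | (~p3 & p4) | ((~p1 | p2) & (~p2 | p1))   (double negation)
= (p3 & ~p4) | (~p3 & p4) | (~p1 & ~p2) | (~p1 & p1) | (p2 & ~p2) | (p2 & p1)   (distribute & over |)
= (p3 & ~p4) | (~p3 & p4) | (~p1 & ~p2) | (p2 & p1)   (simplify)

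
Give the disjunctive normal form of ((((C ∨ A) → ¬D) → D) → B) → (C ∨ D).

C ∨ D

((((C ∨ A) → ¬D) → D) → B) → (C ∨ D)
= ¬((((C ∨ A) → ¬D) → D) → B) ∨ C ∨ D   — eliminate →
= ¬(¬(((C ∨ A) → ¬D) → D) ∨ B) ∨ C ∨ D   — eliminate →
= ¬(¬(¬((C ∨ A) → ¬D) ∨ D) ∨ B) ∨ C ∨ D   — eliminate →
= ¬(¬(¬(¬(C ∨ A) ∨ ¬D) ∨ D) ∨ B) ∨ C ∨ D   — eliminate →
= (¬¬(¬(¬(C ∨ A) ∨ ¬D) ∨ D) ∧ ¬B) ∨ C ∨ D   — De Morgan
= ((¬(¬(C ∨ A) ∨ ¬D) ∨ D) ∧ ¬B) ∨ C ∨ D   — double negation
= (((¬¬(C ∨ A) ∧ ¬¬D) ∨ D) ∧ ¬B) ∨ C ∨ D   — De Morgan
= ((((C ∨ A) ∧ ¬¬D) ∨ D) ∧ ¬B) ∨ C ∨ D   — double negation
= ((((C ∨ A) ∧ D) ∨ D) ∧ ¬B) ∨ C ∨ D   — double negation
= (C ∧ D ∧ ¬B) ∨ (A ∧ D ∧ ¬B) ∨ (D ∧ ¬B) ∨ C ∨ D   — distribute ∧ over ∨
= C ∨ D   — simplify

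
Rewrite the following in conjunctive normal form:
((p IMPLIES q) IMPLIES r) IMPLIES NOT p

(NOT p OR q) AND (NOT r OR NOT p)

((p IMPLIES q) IMPLIES r) IMPLIES NOT p
≡ NOT ((p IMPLIES q) IMPLIES r) OR NOT p   [eliminate IMPLIES]
≡ NOT (NOT (p IMPLIES q) OR r) OR NOT p   [eliminate IMPLIES]
≡ NOT (NOT (NOT p OR q) OR r) OR NOT p   [eliminate IMPLIES]
≡ (NOT NOT (NOT p OR q) AND NOT r) OR NOT p   [De Morgan]
≡ ((NOT p OR q) AND NOT r) OR NOT p   [double negation]
≡ (NOT p OR q OR NOT p) AND (NOT r OR NOT p)   [distribute OR over AND]
≡ (NOT p OR q) AND (NOT r OR NOT p)   [simplify]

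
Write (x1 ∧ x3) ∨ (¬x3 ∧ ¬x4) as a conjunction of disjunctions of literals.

(x1 ∧ x3) ∨ (¬x3 ∧ ¬x4)
⇔ (x1 ∨ ¬x3) ∧ (x1 ∨ ¬x4) ∧ (x3 ∨ ¬x3) ∧ (x3 ∨ ¬x4)   [distribute ∨ over ∧]
⇔ (x1 ∨ ¬x3) ∧ (x1 ∨ ¬x4) ∧ (x3 ∨ ¬x4)   [simplify]

(x1 ∨ ¬x3) ∧ (x1 ∨ ¬x4) ∧ (x3 ∨ ¬x4)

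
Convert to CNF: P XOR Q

(P OR Q) AND (NOT P OR NOT Q)

P XOR Q
⇔ (P OR Q) AND NOT (P AND Q)
⇔ (P OR Q) AND (NOT P OR NOT Q)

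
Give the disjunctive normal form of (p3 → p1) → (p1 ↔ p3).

(p3 → p1) → (p1 ↔ p3)
≡ ¬(p3 → p1) ∨ (p1 ↔ p3)   [eliminate →]
≡ ¬(¬p3 ∨ p1) ∨ (p1 ↔ p3)   [eliminate →]
≡ ¬(¬p3 ∨ p1) ∨ ((p1 → p3) ∧ (p3 → p1))   [eliminate ↔]
≡ ¬(¬p3 ∨ p1) ∨ ((¬p1 ∨ p3) ∧ (p3 → p1))   [eliminate →]
≡ ¬(¬p3 ∨ p1) ∨ ((¬p1 ∨ p3) ∧ (¬p3 ∨ p1))   [eliminate →]
≡ (¬¬p3 ∧ ¬p1) ∨ ((¬p1 ∨ p3) ∧ (¬p3 ∨ p1))   [De Morgan]
≡ (p3 ∧ ¬p1) ∨ ((¬p1 ∨ p3) ∧ (¬p3 ∨ p1))   [double negation]
≡ (p3 ∧ ¬p1) ∨ (¬p1 ∧ ¬p3) ∨ (¬p1 ∧ p1) ∨ (p3 ∧ ¬p3) ∨ (p3 ∧ p1)   [distribute ∧ over ∨]
≡ (p3 ∧ ¬p1) ∨ (¬p1 ∧ ¬p3) ∨ (p3 ∧ p1)   [simplify]

(p3 ∧ ¬p1) ∨ (¬p1 ∧ ¬p3) ∨ (p3 ∧ p1)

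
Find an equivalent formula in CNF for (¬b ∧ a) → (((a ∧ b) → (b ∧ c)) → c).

(¬b ∧ a) → (((a ∧ b) → (b ∧ c)) → c)
= ¬(¬b ∧ a) ∨ (((a ∧ b) → (b ∧ c)) → c)   [eliminate →]
= ¬(¬b ∧ a) ∨ ¬((a ∧ b) → (b ∧ c)) ∨ c   [eliminate →]
= ¬(¬b ∧ a) ∨ ¬(¬(a ∧ b) ∨ (b ∧ c)) ∨ c   [eliminate →]
= ¬¬b ∨ ¬a ∨ ¬(¬(a ∧ b) ∨ (b ∧ c)) ∨ c   [De Morgan]
= b ∨ ¬a ∨ ¬(¬(a ∧ b) ∨ (b ∧ c)) ∨ c   [double negation]
= b ∨ ¬a ∨ (¬¬(a ∧ b) ∧ ¬(b ∧ c)) ∨ c   [De Morgan]
= b ∨ ¬a ∨ (a ∧ b ∧ ¬(b ∧ c)) ∨ c   [double negation]
= b ∨ ¬a ∨ (a ∧ b ∧ (¬b ∨ ¬c)) ∨ c   [De Morgan]
= (b ∨ ¬a ∨ a ∨ c) ∧ (b ∨ ¬a ∨ b ∨ c) ∧ (b ∨ ¬a ∨ ¬b ∨ ¬c ∨ c)   [distribute ∨ over ∧]
= b ∨ ¬a ∨ c   [simplify]

b ∨ ¬a ∨ c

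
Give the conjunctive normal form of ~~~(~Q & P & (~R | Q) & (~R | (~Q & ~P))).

~~~(~Q & P & (~R | Q) & (~R | (~Q & ~P)))
≡ ~(~Q & P & (~R | Q) & (~R | (~Q & ~P)))   — double negation
≡ ~~Q | ~P | ~(~R | Q) | ~(~R | (~Q & ~P))   — De Morgan
≡ Q | ~P | ~(~R | Q) | ~(~R | (~Q & ~P))   — double negation
≡ Q | ~P | (~~R & ~Q) | ~(~R | (~Q & ~P))   — De Morgan
≡ Q | ~P | (R & ~Q) | ~(~R | (~Q & ~P))   — double negation
≡ Q | ~P | (R & ~Q) | (~~R & ~(~Q & ~P))   — De Morgan
≡ Q | ~P | (R & ~Q) | (R & ~(~Q & ~P))   — double negation
≡ Q | ~P | (R & ~Q) | (R & (~~Q | ~~P))   — De Morgan
≡ Q | ~P | (R & ~Q) | (R & (Q | ~~P))   — double negation
≡ Q | ~P | (R & ~Q) | (R & (Q | P))   — double negation
≡ (Q | ~P | R | R) & (Q | ~P | R | Q | P) & (Q | ~P | ~Q | R) & (Q | ~P | ~Q | Q | P)   — distribute | over &
≡ Q | ~P | R   — simplify

Q | ~P | R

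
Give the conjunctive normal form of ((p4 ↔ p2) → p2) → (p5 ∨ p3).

(¬p4 ∨ p2 ∨ p5 ∨ p3) ∧ (¬p2 ∨ p5 ∨ p3)

((p4 ↔ p2) → p2) → (p5 ∨ p3)
= ¬((p4 ↔ p2) → p2) ∨ p5 ∨ p3   (eliminate →)
= ¬(¬(p4 ↔ p2) ∨ p2) ∨ p5 ∨ p3   (eliminate →)
= ¬(¬((p4 → p2) ∧ (p2 → p4)) ∨ p2) ∨ p5 ∨ p3   (eliminate ↔)
= ¬(¬((¬p4 ∨ p2) ∧ (p2 → p4)) ∨ p2) ∨ p5 ∨ p3   (eliminate →)
= ¬(¬((¬p4 ∨ p2) ∧ (¬p2 ∨ p4)) ∨ p2) ∨ p5 ∨ p3   (eliminate →)
= (¬¬((¬p4 ∨ p2) ∧ (¬p2 ∨ p4)) ∧ ¬p2) ∨ p5 ∨ p3   (De Morgan)
= ((¬p4 ∨ p2) ∧ (¬p2 ∨ p4) ∧ ¬p2) ∨ p5 ∨ p3   (double negation)
= (¬p4 ∨ p2 ∨ p5 ∨ p3) ∧ (¬p2 ∨ p4 ∨ p5 ∨ p3) ∧ (¬p2 ∨ p5 ∨ p3)   (distribute ∨ over ∧)
= (¬p4 ∨ p2 ∨ p5 ∨ p3) ∧ (¬p2 ∨ p5 ∨ p3)   (simplify)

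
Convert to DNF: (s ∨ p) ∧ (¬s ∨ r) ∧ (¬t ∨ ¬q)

(s ∨ p) ∧ (¬s ∨ r) ∧ (¬t ∨ ¬q)
≡ (s ∧ ¬s ∧ ¬t) ∨ (s ∧ ¬s ∧ ¬q) ∨ (s ∧ r ∧ ¬t) ∨ (s ∧ r ∧ ¬q) ∨ (p ∧ ¬s ∧ ¬t) ∨ (p ∧ ¬s ∧ ¬q) ∨ (p ∧ r ∧ ¬t) ∨ (p ∧ r ∧ ¬q)   (distribute ∧ over ∨)
≡ (s ∧ r ∧ ¬t) ∨ (s ∧ r ∧ ¬q) ∨ (p ∧ ¬s ∧ ¬t) ∨ (p ∧ ¬s ∧ ¬q) ∨ (p ∧ r ∧ ¬t) ∨ (p ∧ r ∧ ¬q)   (simplify)

(s ∧ r ∧ ¬t) ∨ (s ∧ r ∧ ¬q) ∨ (p ∧ ¬s ∧ ¬t) ∨ (p ∧ ¬s ∧ ¬q) ∨ (p ∧ r ∧ ¬t) ∨ (p ∧ r ∧ ¬q)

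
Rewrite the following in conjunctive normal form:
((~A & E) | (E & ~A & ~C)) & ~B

~A & E & ~B

((~A & E) | (E & ~A & ~C)) & ~B
≡ (~A | E) & (~A | ~A) & (~A | ~C) & (E | E) & (E | ~A) & (E | ~C) & ~B   (distribute | over &)
≡ ~A & E & ~B   (simplify)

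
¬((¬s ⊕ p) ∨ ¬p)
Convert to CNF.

¬((¬s ⊕ p) ∨ ¬p)
⇔ ¬(((¬s ∨ p) ∧ ¬(¬s ∧ p)) ∨ ¬p)   [expand ⊕]
⇔ ¬((¬s ∨ p) ∧ ¬(¬s ∧ p)) ∧ ¬¬p   [De Morgan]
⇔ (¬(¬s ∨ p) ∨ ¬¬(¬s ∧ p)) ∧ ¬¬p   [De Morgan]
⇔ ((¬¬s ∧ ¬p) ∨ ¬¬(¬s ∧ p)) ∧ ¬¬p   [De Morgan]
⇔ ((s ∧ ¬p) ∨ ¬¬(¬s ∧ p)) ∧ ¬¬p   [double negation]
⇔ ((s ∧ ¬p) ∨ (¬s ∧ p)) ∧ ¬¬p   [double negation]
⇔ ((s ∧ ¬p) ∨ (¬s ∧ p)) ∧ p   [double negation]
⇔ (s ∨ ¬s) ∧ (s ∨ p) ∧ (¬p ∨ ¬s) ∧ (¬p ∨ p) ∧ p   [distribute ∨ over ∧]
⇔ (¬p ∨ ¬s) ∧ p   [simplify]

(¬p ∨ ¬s) ∧ p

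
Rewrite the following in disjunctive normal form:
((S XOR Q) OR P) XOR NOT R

((S XOR Q) OR P) XOR NOT R
⇔ (((S XOR Q) OR P) AND NOT NOT R) OR (NOT ((S XOR Q) OR P) AND NOT R)
⇔ (((S AND NOT Q) OR (NOT S AND Q) OR P) AND NOT NOT R) OR (NOT ((S XOR Q) OR P) AND NOT R)
⇔ (((S AND NOT Q) OR (NOT S AND Q) OR P) AND NOT NOT R) OR (NOT ((S AND NOT Q) OR (NOT S AND Q) OR P) AND NOT R)
⇔ (((S AND NOT Q) OR (NOT S AND Q) OR P) AND R) OR (NOT ((S AND NOT Q) OR (NOT S AND Q) OR P) AND NOT R)
⇔ (((S AND NOT Q) OR (NOT S AND Q) OR P) AND R) OR (NOT (S AND NOT Q) AND NOT (NOT S AND Q) AND NOT P AND NOT R)
⇔ (((S AND NOT Q) OR (NOT S AND Q) OR P) AND R) OR ((NOT S OR NOT NOT Q) AND NOT (NOT S AND Q) AND NOT P AND NOT R)
⇔ (((S AND NOT Q) OR (NOT S AND Q) OR P) AND R) OR ((NOT S OR Q) AND NOT (NOT S AND Q) AND NOT P AND NOT R)
⇔ (((S AND NOT Q) OR (NOT S AND Q) OR P) AND R) OR ((NOT S OR Q) AND (NOT NOT S OR NOT Q) AND NOT P AND NOT R)
⇔ (((S AND NOT Q) OR (NOT S AND Q) OR P) AND R) OR ((NOT S OR Q) AND (S OR NOT Q) AND NOT P AND NOT R)
⇔ (S AND NOT Q AND R) OR (NOT S AND Q AND R) OR (P AND R) OR (NOT S AND S AND NOT P AND NOT R) OR (NOT S AND NOT Q AND NOT P AND NOT R) OR (Q AND S AND NOT P AND NOT R) OR (Q AND NOT Q AND NOT P AND NOT R)
⇔ (S AND NOT Q AND R) OR (NOT S AND Q AND R) OR (P AND R) OR (NOT S AND NOT Q AND NOT P AND NOT R) OR (Q AND S AND NOT P AND NOT R)

(S AND NOT Q AND R) OR (NOT S AND Q AND R) OR (P AND R) OR (NOT S AND NOT Q AND NOT P AND NOT R) OR (Q AND S AND NOT P AND NOT R)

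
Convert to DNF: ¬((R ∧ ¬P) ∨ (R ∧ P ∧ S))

¬((R ∧ ¬P) ∨ (R ∧ P ∧ S))
= ¬(R ∧ ¬P) ∧ ¬(R ∧ P ∧ S)   — De Morgan
= (¬R ∨ ¬¬P) ∧ ¬(R ∧ P ∧ S)   — De Morgan
= (¬R ∨ P) ∧ ¬(R ∧ P ∧ S)   — double negation
= (¬R ∨ P) ∧ (¬R ∨ ¬P ∨ ¬S)   — De Morgan
= (¬R ∧ ¬R) ∨ (¬R ∧ ¬P) ∨ (¬R ∧ ¬S) ∨ (P ∧ ¬R) ∨ (P ∧ ¬P) ∨ (P ∧ ¬S)   — distribute ∧ over ∨
= ¬R ∨ (P ∧ ¬S)   — simplify

¬R ∨ (P ∧ ¬S)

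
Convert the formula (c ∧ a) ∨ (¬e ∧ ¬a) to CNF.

(c ∨ ¬e) ∧ (c ∨ ¬a) ∧ (a ∨ ¬e)

(c ∧ a) ∨ (¬e ∧ ¬a)
⇔ (c ∨ ¬e) ∧ (c ∨ ¬a) ∧ (a ∨ ¬e) ∧ (a ∨ ¬a)   — distribute ∨ over ∧
⇔ (c ∨ ¬e) ∧ (c ∨ ¬a) ∧ (a ∨ ¬e)   — simplify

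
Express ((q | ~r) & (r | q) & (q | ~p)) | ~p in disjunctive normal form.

q | ~p

((q | ~r) & (r | q) & (q | ~p)) | ~p
= (q & r & q) | (q & r & ~p) | (q & q & q) | (q & q & ~p) | (~r & r & q) | (~r & r & ~p) | (~r & q & q) | (~r & q & ~p) | ~p
= q | ~p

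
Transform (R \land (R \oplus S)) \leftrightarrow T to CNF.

(\lnot R \lor S \lor T) \land (\lnot T \lor R) \land (\lnot T \lor \lnot R \lor \lnot S)

(R \land (R \oplus S)) \leftrightarrow T
⇔ ((R \land (R \oplus S)) \to T) \land (T \to (R \land (R \oplus S)))   — eliminate \leftrightarrow
⇔ (\lnot (R \land (R \oplus S)) \lor T) \land (T \to (R \land (R \oplus S)))   — eliminate \to
⇔ (\lnot (R \land (R \lor S) \land \lnot (R \land S)) \lor T) \land (T \to (R \land (R \oplus S)))   — expand \oplus
⇔ (\lnot (R \land (R \lor S) \land \lnot (R \land S)) \lor T) \land (\lnot T \lor (R \land (R \oplus S)))   — eliminate \to
⇔ (\lnot (R \land (R \lor S) \land \lnot (R \land S)) \lor T) \land (\lnot T \lor (R \land (R \lor S) \land \lnot (R \land S)))   — expand \oplus
⇔ (\lnot R \lor \lnot (R \lor S) \lor \lnot \lnot (R \land S) \lor T) \land (\lnot T \lor (R \land (R \lor S) \land \lnot (R \land S)))   — De Morgan
⇔ (\lnot R \lor (\lnot R \land \lnot S) \lor \lnot \lnot (R \land S) \lor T) \land (\lnot T \lor (R \land (R \lor S) \land \lnot (R \land S)))   — De Morgan
⇔ (\lnot R \lor (\lnot R \land \lnot S) \lor (R \land S) \lor T) \land (\lnot T \lor (R \land (R \lor S) \land \lnot (R \land S)))   — double negation
⇔ (\lnot R \lor (\lnot R \land \lnot S) \lor (R \land S) \lor T) \land (\lnot T \lor (R \land (R \lor S) \land (\lnot R \lor \lnot S)))   — De Morgan
⇔ (\lnot R \lor \lnot R \lor R \lor T) \land (\lnot R \lor \lnot R \lor S \lor T) \land (\lnot R \lor \lnot S \lor R \lor T) \land (\lnot R \lor \lnot S \lor S \lor T) \land (\lnot T \lor R) \land (\lnot T \lor R \lor S) \land (\lnot T \lor \lnot R \lor \lnot S)   — distribute \lor over \land
⇔ (\lnot R \lor S \lor T) \land (\lnot T \lor R) \land (\lnot T \lor \lnot R \lor \lnot S)   — simplify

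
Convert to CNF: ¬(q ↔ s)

¬(q ↔ s)
≡ ¬((q → s) ∧ (s → q))   (eliminate ↔)
≡ ¬((¬q ∨ s) ∧ (s → q))   (eliminate →)
≡ ¬((¬q ∨ s) ∧ (¬s ∨ q))   (eliminate →)
≡ ¬(¬q ∨ s) ∨ ¬(¬s ∨ q)   (De Morgan)
≡ (¬¬q ∧ ¬s) ∨ ¬(¬s ∨ q)   (De Morgan)
≡ (q ∧ ¬s) ∨ ¬(¬s ∨ q)   (double negation)
≡ (q ∧ ¬s) ∨ (¬¬s ∧ ¬q)   (De Morgan)
≡ (q ∧ ¬s) ∨ (s ∧ ¬q)   (double negation)
≡ (q ∨ s) ∧ (q ∨ ¬q) ∧ (¬s ∨ s) ∧ (¬s ∨ ¬q)   (distribute ∨ over ∧)
≡ (q ∨ s) ∧ (¬s ∨ ¬q)   (simplify)

(q ∨ s) ∧ (¬s ∨ ¬q)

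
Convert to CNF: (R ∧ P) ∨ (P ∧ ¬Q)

(R ∧ P) ∨ (P ∧ ¬Q)
= (R ∨ P) ∧ (R ∨ ¬Q) ∧ (P ∨ P) ∧ (P ∨ ¬Q)   (distribute ∨ over ∧)
= (R ∨ ¬Q) ∧ P   (simplify)

(R ∨ ¬Q) ∧ P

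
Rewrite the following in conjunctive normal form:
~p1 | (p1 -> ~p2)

~p1 | ~p2

~p1 | (p1 -> ~p2)
⇔ ~p1 | ~p1 | ~p2   [eliminate ->]
⇔ ~p1 | ~p2   [simplify]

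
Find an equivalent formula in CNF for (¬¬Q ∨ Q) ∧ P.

Q ∧ P

(¬¬Q ∨ Q) ∧ P
≡ (Q ∨ Q) ∧ P
≡ Q ∧ P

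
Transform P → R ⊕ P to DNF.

P → R ⊕ P
⇔ ¬P ∨ (R ⊕ P)   — eliminate →
⇔ ¬P ∨ R ∧ ¬P ∨ ¬R ∧ P   — expand ⊕
⇔ ¬P ∨ ¬R ∧ P   — simplify

¬P ∨ ¬R ∧ P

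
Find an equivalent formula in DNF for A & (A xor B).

A & (A xor B)
⇔ A & ((A & ~B) | (~A & B))   [expand xor]
⇔ (A & A & ~B) | (A & ~A & B)   [distribute & over |]
⇔ A & ~B   [simplify]

A & ~B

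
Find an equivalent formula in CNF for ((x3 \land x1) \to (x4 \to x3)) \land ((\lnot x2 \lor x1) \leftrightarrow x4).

(x2 \lor x4) \land (\lnot x1 \lor x4) \land (\lnot x4 \lor \lnot x2 \lor x1)

((x3 \land x1) \to (x4 \to x3)) \land ((\lnot x2 \lor x1) \leftrightarrow x4)
≡ (\lnot (x3 \land x1) \lor (x4 \to x3)) \land ((\lnot x2 \lor x1) \leftrightarrow x4)   [eliminate \to]
≡ (\lnot (x3 \land x1) \lor \lnot x4 \lor x3) \land ((\lnot x2 \lor x1) \leftrightarrow x4)   [eliminate \to]
≡ (\lnot (x3 \land x1) \lor \lnot x4 \lor x3) \land ((\lnot x2 \lor x1) \to x4) \land (x4 \to (\lnot x2 \lor x1))   [eliminate \leftrightarrow]
≡ (\lnot (x3 \land x1) \lor \lnot x4 \lor x3) \land (\lnot (\lnot x2 \lor x1) \lor x4) \land (x4 \to (\lnot x2 \lor x1))   [eliminate \to]
≡ (\lnot (x3 \land x1) \lor \lnot x4 \lor x3) \land (\lnot (\lnot x2 \lor x1) \lor x4) \land (\lnot x4 \lor \lnot x2 \lor x1)   [eliminate \to]
≡ (\lnot x3 \lor \lnot x1 \lor \lnot x4 \lor x3) \land (\lnot (\lnot x2 \lor x1) \lor x4) \land (\lnot x4 \lor \lnot x2 \lor x1)   [De Morgan]
≡ (\lnot x3 \lor \lnot x1 \lor \lnot x4 \lor x3) \land ((\lnot \lnot x2 \land \lnot x1) \lor x4) \land (\lnot x4 \lor \lnot x2 \lor x1)   [De Morgan]
≡ (\lnot x3 \lor \lnot x1 \lor \lnot x4 \lor x3) \land ((x2 \land \lnot x1) \lor x4) \land (\lnot x4 \lor \lnot x2 \lor x1)   [double negation]
≡ (\lnot x3 \lor \lnot x1 \lor \lnot x4 \lor x3) \land (x2 \lor x4) \land (\lnot x1 \lor x4) \land (\lnot x4 \lor \lnot x2 \lor x1)   [distribute \lor over \land]
≡ (x2 \lor x4) \land (\lnot x1 \lor x4) \land (\lnot x4 \lor \lnot x2 \lor x1)   [simplify]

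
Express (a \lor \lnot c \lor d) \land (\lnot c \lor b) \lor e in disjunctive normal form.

a \land b \lor \lnot c \lor d \land b \lor e

(a \lor \lnot c \lor d) \land (\lnot c \lor b) \lor e
≡ a \land \lnot c \lor a \land b \lor \lnot c \land \lnot c \lor \lnot c \land b \lor d \land \lnot c \lor d \land b \lor e   — distribute \land over \lor
≡ a \land b \lor \lnot c \lor d \land b \lor e   — simplify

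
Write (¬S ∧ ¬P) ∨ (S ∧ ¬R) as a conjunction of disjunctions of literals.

(¬S ∧ ¬P) ∨ (S ∧ ¬R)
⇔ (¬S ∨ S) ∧ (¬S ∨ ¬R) ∧ (¬P ∨ S) ∧ (¬P ∨ ¬R)
⇔ (¬S ∨ ¬R) ∧ (¬P ∨ S) ∧ (¬P ∨ ¬R)

(¬S ∨ ¬R) ∧ (¬P ∨ S) ∧ (¬P ∨ ¬R)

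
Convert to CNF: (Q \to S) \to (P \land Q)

Q \land (\lnot S \lor P)

(Q \to S) \to (P \land Q)
= \lnot (Q \to S) \lor (P \land Q)   [eliminate \to]
= \lnot (\lnot Q \lor S) \lor (P \land Q)   [eliminate \to]
= (\lnot \lnot Q \land \lnot S) \lor (P \land Q)   [De Morgan]
= (Q \land \lnot S) \lor (P \land Q)   [double negation]
= (Q \lor P) \land (Q \lor Q) \land (\lnot S \lor P) \land (\lnot S \lor Q)   [distribute \lor over \land]
= Q \land (\lnot S \lor P)   [simplify]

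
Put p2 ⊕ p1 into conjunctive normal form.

(p2 ∨ p1) ∧ (¬p2 ∨ ¬p1)

p2 ⊕ p1
⇔ (p2 ∨ p1) ∧ ¬(p2 ∧ p1)   [expand ⊕]
⇔ (p2 ∨ p1) ∧ (¬p2 ∨ ¬p1)   [De Morgan]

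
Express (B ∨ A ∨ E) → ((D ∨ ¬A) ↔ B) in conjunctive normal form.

(B ∨ A ∨ E) → ((D ∨ ¬A) ↔ B)
= ¬(B ∨ A ∨ E) ∨ ((D ∨ ¬A) ↔ B)
= ¬(B ∨ A ∨ E) ∨ (((D ∨ ¬A) → B) ∧ (B → (D ∨ ¬A)))
= ¬(B ∨ A ∨ E) ∨ ((¬(D ∨ ¬A) ∨ B) ∧ (B → (D ∨ ¬A)))
= ¬(B ∨ A ∨ E) ∨ ((¬(D ∨ ¬A) ∨ B) ∧ (¬B ∨ D ∨ ¬A))
= (¬B ∧ ¬A ∧ ¬E) ∨ ((¬(D ∨ ¬A) ∨ B) ∧ (¬B ∨ D ∨ ¬A))
= (¬B ∧ ¬A ∧ ¬E) ∨ (((¬D ∧ ¬¬A) ∨ B) ∧ (¬B ∨ D ∨ ¬A))
= (¬B ∧ ¬A ∧ ¬E) ∨ (((¬D ∧ A) ∨ B) ∧ (¬B ∨ D ∨ ¬A))
= (¬B ∨ ¬D ∨ B) ∧ (¬B ∨ A ∨ B) ∧ (¬B ∨ ¬B ∨ D ∨ ¬A) ∧ (¬A ∨ ¬D ∨ B) ∧ (¬A ∨ A ∨ B) ∧ (¬A ∨ ¬B ∨ D ∨ ¬A) ∧ (¬E ∨ ¬D ∨ B) ∧ (¬E ∨ A ∨ B) ∧ (¬E ∨ ¬B ∨ D ∨ ¬A)
= (¬B ∨ D ∨ ¬A) ∧ (¬A ∨ ¬D ∨ B) ∧ (¬E ∨ ¬D ∨ B) ∧ (¬E ∨ A ∨ B)

(¬B ∨ D ∨ ¬A) ∧ (¬A ∨ ¬D ∨ B) ∧ (¬E ∨ ¬D ∨ B) ∧ (¬E ∨ A ∨ B)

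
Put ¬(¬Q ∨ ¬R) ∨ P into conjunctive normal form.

¬(¬Q ∨ ¬R) ∨ P
= (¬¬Q ∧ ¬¬R) ∨ P   (De Morgan)
= (Q ∧ ¬¬R) ∨ P   (double negation)
= (Q ∧ R) ∨ P   (double negation)
= (Q ∨ P) ∧ (R ∨ P)   (distribute ∨ over ∧)

(Q ∨ P) ∧ (R ∨ P)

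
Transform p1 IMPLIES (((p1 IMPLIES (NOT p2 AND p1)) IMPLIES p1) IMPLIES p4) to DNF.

NOT p1 OR p4

p1 IMPLIES (((p1 IMPLIES (NOT p2 AND p1)) IMPLIES p1) IMPLIES p4)
= NOT p1 OR (((p1 IMPLIES (NOT p2 AND p1)) IMPLIES p1) IMPLIES p4)
= NOT p1 OR NOT ((p1 IMPLIES (NOT p2 AND p1)) IMPLIES p1) OR p4
= NOT p1 OR NOT (NOT (p1 IMPLIES (NOT p2 AND p1)) OR p1) OR p4
= NOT p1 OR NOT (NOT (NOT p1 OR (NOT p2 AND p1)) OR p1) OR p4
= NOT p1 OR (NOT NOT (NOT p1 OR (NOT p2 AND p1)) AND NOT p1) OR p4
= NOT p1 OR ((NOT p1 OR (NOT p2 AND p1)) AND NOT p1) OR p4
= NOT p1 OR (NOT p1 AND NOT p1) OR (NOT p2 AND p1 AND NOT p1) OR p4
= NOT p1 OR p4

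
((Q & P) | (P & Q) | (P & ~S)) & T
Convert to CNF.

(Q | ~S) & P & T

((Q & P) | (P & Q) | (P & ~S)) & T
≡ (Q | P | P) & (Q | P | ~S) & (Q | Q | P) & (Q | Q | ~S) & (P | P | P) & (P | P | ~S) & (P | Q | P) & (P | Q | ~S) & T   [distribute | over &]
≡ (Q | ~S) & P & T   [simplify]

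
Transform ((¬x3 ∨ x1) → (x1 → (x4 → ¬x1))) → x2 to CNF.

(x1 ∨ x2) ∧ (x4 ∨ x2)

((¬x3 ∨ x1) → (x1 → (x4 → ¬x1))) → x2
≡ ¬((¬x3 ∨ x1) → (x1 → (x4 → ¬x1))) ∨ x2   — eliminate →
≡ ¬(¬(¬x3 ∨ x1) ∨ (x1 → (x4 → ¬x1))) ∨ x2   — eliminate →
≡ ¬(¬(¬x3 ∨ x1) ∨ ¬x1 ∨ (x4 → ¬x1)) ∨ x2   — eliminate →
≡ ¬(¬(¬x3 ∨ x1) ∨ ¬x1 ∨ ¬x4 ∨ ¬x1) ∨ x2   — eliminate →
≡ (¬¬(¬x3 ∨ x1) ∧ ¬¬x1 ∧ ¬¬x4 ∧ ¬¬x1) ∨ x2   — De Morgan
≡ ((¬x3 ∨ x1) ∧ ¬¬x1 ∧ ¬¬x4 ∧ ¬¬x1) ∨ x2   — double negation
≡ ((¬x3 ∨ x1) ∧ x1 ∧ ¬¬x4 ∧ ¬¬x1) ∨ x2   — double negation
≡ ((¬x3 ∨ x1) ∧ x1 ∧ x4 ∧ ¬¬x1) ∨ x2   — double negation
≡ ((¬x3 ∨ x1) ∧ x1 ∧ x4 ∧ x1) ∨ x2   — double negation
≡ (¬x3 ∨ x1 ∨ x2) ∧ (x1 ∨ x2) ∧ (x4 ∨ x2) ∧ (x1 ∨ x2)   — distribute ∨ over ∧
≡ (x1 ∨ x2) ∧ (x4 ∨ x2)   — simplify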